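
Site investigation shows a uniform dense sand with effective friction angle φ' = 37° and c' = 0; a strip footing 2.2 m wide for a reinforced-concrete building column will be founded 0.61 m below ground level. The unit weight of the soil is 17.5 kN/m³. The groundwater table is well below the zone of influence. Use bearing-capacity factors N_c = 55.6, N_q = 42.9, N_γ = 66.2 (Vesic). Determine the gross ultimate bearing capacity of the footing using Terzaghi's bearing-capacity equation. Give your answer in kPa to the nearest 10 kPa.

q_ult ≈ 1730 kPa

Overburden at base level: q = 17.5 × 0.61 = 10.675 kPa.
Surcharge term q·N_q = 10.675 × 42.9 = 457.96 kPa; self-weight term 0.5·γ·B·N_γ = 0.5 × 17.5 × 2.2 × 66.2 = 1274.4 kPa.
q_ult = 457.96 + 1274.4 = 1732.3 kPa.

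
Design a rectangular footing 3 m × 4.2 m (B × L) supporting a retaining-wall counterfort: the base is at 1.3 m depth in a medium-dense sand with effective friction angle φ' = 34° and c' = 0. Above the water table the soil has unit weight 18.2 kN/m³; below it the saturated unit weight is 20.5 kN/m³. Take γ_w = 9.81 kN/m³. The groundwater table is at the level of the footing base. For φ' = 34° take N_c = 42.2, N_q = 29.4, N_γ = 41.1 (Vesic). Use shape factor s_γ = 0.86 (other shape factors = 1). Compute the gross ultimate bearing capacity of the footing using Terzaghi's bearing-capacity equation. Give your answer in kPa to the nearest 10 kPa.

Overburden at base level: q = 18.2 × 1.3 = 23.66 kPa.
Below the base the soil is submerged, so the ½γBN_γ term uses γ' = 20.5 − 9.81 = 10.69 kN/m³.
Surcharge term q·N_q = 23.66 × 29.4 = 695.6 kPa; self-weight term 0.5·γ·B·N_γ·s_γ = 0.5 × 10.69 × 3 × 41.1 × 0.86 = 566.77 kPa.
q_ult = 695.6 + 566.77 = 1262.4 kPa.

q_ult ≈ 1260 kPa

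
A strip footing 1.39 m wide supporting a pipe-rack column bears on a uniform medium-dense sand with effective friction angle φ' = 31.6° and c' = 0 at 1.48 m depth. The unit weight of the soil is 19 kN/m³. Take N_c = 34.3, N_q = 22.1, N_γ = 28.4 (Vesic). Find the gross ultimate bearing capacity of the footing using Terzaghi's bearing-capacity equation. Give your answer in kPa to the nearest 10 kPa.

Effective surcharge at the founding depth q = γ·D_f = 19 × 1.48 = 28.12 kPa.
q_ult = q·N_q + 0.5·γ·B·N_γ
     = 28.12 × 22.1 + 0.5 × 19 × 1.39 × 28.4
     = 621.45 + 375.02 = 996.47 kPa.

q_ult ≈ 1000 kPa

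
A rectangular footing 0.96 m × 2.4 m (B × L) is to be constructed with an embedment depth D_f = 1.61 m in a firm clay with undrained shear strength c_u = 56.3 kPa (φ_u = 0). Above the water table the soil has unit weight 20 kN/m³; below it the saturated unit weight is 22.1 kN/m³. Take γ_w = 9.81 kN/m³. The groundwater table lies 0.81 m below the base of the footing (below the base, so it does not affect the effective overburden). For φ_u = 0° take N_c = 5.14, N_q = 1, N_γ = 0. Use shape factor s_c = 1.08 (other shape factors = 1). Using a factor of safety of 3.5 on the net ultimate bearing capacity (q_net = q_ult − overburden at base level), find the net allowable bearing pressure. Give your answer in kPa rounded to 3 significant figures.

Overburden at base level: q = 20 × 1.61 = 32.2 kPa.
Cohesion term c·N_c·s_c = 56.3 × 5.14 × 1.08 = 312.53 kPa; surcharge term q·N_q = 32.2 × 1 = 32.2 kPa.
q_ult = 312.53 + 32.2 = 344.73 kPa.
q_net = 344.73 − 32.2 = 312.53 kPa.
q_all(net) = 312.53 / 3.5 = 89.295 kPa.

q_all(net) ≈ 89.3 kPa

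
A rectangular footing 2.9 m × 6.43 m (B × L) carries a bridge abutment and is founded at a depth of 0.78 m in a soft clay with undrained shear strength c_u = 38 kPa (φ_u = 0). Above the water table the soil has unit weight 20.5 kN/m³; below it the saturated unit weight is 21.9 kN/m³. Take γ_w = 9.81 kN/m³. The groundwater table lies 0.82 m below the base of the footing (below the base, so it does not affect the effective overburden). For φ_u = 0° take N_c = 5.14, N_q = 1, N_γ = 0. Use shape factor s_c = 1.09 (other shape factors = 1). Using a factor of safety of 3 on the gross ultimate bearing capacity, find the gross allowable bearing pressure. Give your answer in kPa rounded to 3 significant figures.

Effective surcharge at the founding depth q = γ·D_f = 20.5 × 0.78 = 15.99 kPa.
q_ult = c·N_c·s_c + q·N_q
     = 38 × 5.14 × 1.09 + 15.99 × 1
     = 212.9 + 15.99 = 228.89 kPa.
q_all = 228.89 / 3 = 76.296 kPa.

q_all ≈ 76.3 kPa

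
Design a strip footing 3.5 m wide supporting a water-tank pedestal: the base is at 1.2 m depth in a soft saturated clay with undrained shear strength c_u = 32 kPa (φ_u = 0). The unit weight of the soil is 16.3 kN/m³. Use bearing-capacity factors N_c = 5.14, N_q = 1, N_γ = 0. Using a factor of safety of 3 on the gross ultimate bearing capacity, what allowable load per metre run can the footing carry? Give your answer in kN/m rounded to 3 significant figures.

≈ 215 kN/m

Effective surcharge at the founding depth q = γ·D_f = 16.3 × 1.2 = 19.56 kPa.
q_ult = c·N_c + q·N_q
     = 32 × 5.14 + 19.56 × 1
     = 164.48 + 19.56 = 184.04 kPa.
Gross allowable pressure q_all = 184.04 / 3 = 61.347 kPa.
Allowable wall load = q_all × B = 61.347 × 3.5 = 214.71 kN per metre run.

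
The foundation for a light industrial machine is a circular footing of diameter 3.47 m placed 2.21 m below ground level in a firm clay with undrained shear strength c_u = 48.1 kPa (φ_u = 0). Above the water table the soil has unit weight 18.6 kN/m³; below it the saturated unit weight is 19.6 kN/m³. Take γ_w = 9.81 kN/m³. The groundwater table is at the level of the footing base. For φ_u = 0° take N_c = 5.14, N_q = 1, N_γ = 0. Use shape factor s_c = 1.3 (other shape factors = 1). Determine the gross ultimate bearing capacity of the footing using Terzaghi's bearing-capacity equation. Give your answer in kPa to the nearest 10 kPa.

q_ult ≈ 360 kPa

q = γ·D_f = 18.6 × 2.21 = 41.106 kPa.
c·N_c·s_c = 48.1 × 5.14 × 1.3 = 321.4 kPa
q·N_q = 41.106 × 1 = 41.106 kPa
q_ult = 321.4 + 41.106 = 362.51 kPa.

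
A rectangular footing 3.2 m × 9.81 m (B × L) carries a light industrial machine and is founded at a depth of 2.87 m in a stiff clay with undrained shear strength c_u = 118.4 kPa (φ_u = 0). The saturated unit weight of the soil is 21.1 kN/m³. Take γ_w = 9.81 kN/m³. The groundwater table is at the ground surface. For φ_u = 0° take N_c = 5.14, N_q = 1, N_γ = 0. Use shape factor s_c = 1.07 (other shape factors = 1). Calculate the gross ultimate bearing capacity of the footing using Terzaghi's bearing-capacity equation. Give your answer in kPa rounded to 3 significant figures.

Water table at ground surface, so effective unit weight γ' = 21.1 − 9.81 = 11.29 kN/m³ is used throughout; overburden q = 11.29 × 2.87 = 32.402 kPa.
Cohesion term c·N_c·s_c = 118.4 × 5.14 × 1.07 = 651.18 kPa; surcharge term q·N_q = 32.402 × 1 = 32.402 kPa.
q_ult = 651.18 + 32.402 = 683.58 kPa.

q_ult ≈ 684 kPa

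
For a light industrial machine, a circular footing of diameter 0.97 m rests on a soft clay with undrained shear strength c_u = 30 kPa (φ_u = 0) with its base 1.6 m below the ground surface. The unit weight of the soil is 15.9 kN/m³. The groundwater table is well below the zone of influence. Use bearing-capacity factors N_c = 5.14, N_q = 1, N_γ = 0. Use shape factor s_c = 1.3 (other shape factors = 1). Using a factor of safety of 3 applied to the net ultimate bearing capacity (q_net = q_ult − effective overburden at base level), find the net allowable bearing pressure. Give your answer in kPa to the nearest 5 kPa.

q_all(net) ≈ 65 kPa

q = γ·D_f = 15.9 × 1.6 = 25.44 kPa.
c·N_c·s_c = 30 × 5.14 × 1.3 = 200.46 kPa
q·N_q = 25.44 × 1 = 25.44 kPa
q_ult = 200.46 + 25.44 = 225.9 kPa.
Net ultimate: q_net = 225.9 − 25.44 = 200.46 kPa.
q_all(net) = 200.46 / 3 = 66.82 kPa.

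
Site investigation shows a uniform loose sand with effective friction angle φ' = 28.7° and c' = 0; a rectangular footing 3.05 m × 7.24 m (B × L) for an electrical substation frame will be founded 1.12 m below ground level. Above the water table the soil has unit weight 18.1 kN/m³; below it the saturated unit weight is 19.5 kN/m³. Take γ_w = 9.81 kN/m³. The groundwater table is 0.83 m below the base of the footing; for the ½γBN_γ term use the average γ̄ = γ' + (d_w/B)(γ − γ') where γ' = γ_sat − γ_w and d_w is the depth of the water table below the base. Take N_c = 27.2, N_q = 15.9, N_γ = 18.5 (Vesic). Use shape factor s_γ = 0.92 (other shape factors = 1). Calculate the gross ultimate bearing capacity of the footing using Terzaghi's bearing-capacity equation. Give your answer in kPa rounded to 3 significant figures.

q_ult ≈ 633 kPa

q = γ·D_f = 18.1 × 1.12 = 20.272 kPa.
γ' = 9.69 kN/m³; averaging over the depth B below the base, γ̄ = γ' + (d_w/B)(γ − γ') = 11.979 kN/m³.
q·N_q = 20.272 × 15.9 = 322.32 kPa
0.5·γ·B·N_γ·s_γ = 0.5 × 11.979 × 3.05 × 18.5 × 0.92 = 310.91 kPa
q_ult = 322.32 + 310.91 = 633.24 kPa.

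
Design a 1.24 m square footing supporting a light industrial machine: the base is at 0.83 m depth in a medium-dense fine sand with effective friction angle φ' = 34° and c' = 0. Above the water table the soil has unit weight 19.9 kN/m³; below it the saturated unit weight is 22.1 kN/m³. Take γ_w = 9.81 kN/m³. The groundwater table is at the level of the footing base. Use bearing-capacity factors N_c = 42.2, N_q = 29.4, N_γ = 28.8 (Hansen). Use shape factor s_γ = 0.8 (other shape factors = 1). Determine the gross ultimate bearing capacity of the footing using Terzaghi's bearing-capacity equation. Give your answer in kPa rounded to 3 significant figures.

q_ult ≈ 661 kPa

Effective surcharge at the founding depth q = γ·D_f = 19.9 × 0.83 = 16.517 kPa.
The water table coincides with the base, so in the self-weight term γ → γ' = 12.29 kN/m³.
q_ult = q·N_q + 0.5·γ·B·N_γ·s_γ
     = 16.517 × 29.4 + 0.5 × 12.29 × 1.24 × 28.8 × 0.8
     = 485.6 + 175.56 = 661.16 kPa.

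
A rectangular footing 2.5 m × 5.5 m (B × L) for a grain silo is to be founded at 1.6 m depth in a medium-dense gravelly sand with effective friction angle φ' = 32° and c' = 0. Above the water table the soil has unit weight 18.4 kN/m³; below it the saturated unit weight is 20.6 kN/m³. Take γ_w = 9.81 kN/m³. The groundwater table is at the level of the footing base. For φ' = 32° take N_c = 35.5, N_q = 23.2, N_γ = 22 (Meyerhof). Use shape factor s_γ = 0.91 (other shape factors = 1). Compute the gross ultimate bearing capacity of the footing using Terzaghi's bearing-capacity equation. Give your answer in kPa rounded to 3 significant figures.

q_ult ≈ 953 kPa

q = γ·D_f = 18.4 × 1.6 = 29.44 kPa.
For the ½γBN_γ term take γ' = 20.6 − 9.81 = 10.79 kN/m³ (soil below base is submerged).
q·N_q = 29.44 × 23.2 = 683.01 kPa
0.5·γ·B·N_γ·s_γ = 0.5 × 10.79 × 2.5 × 22 × 0.91 = 270.02 kPa
q_ult = 683.01 + 270.02 = 953.03 kPa.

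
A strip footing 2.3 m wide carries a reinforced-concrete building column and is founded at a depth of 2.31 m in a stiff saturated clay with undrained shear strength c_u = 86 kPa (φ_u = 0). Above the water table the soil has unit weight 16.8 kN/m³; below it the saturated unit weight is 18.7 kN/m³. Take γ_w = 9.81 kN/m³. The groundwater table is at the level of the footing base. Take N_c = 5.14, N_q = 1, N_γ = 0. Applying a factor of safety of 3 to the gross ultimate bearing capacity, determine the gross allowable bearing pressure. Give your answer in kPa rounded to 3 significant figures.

q_all ≈ 160 kPa

Effective surcharge at the founding depth q = γ·D_f = 16.8 × 2.31 = 38.808 kPa.
q_ult = c·N_c + q·N_q
     = 86 × 5.14 + 38.808 × 1
     = 442.04 + 38.808 = 480.85 kPa.
q_all = q_ult / FS = 480.85 / 3 = 160.28 kPa.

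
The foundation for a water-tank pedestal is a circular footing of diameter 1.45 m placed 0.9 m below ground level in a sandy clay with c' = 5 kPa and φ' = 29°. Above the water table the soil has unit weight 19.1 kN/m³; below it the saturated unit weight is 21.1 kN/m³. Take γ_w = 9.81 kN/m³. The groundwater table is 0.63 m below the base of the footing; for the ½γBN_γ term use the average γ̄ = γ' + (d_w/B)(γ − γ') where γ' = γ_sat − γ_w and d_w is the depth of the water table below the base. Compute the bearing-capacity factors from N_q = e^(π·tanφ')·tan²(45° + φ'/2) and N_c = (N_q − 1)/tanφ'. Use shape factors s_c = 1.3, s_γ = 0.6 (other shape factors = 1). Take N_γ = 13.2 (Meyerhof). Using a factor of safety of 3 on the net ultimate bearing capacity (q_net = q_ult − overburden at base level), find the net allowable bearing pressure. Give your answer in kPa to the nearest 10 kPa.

q_all(net) ≈ 180 kPa

N_q = e^(π·tan29°)·tan²(59.5°) = 16.44; N_c = (N_q − 1)/tanφ' = 27.86.
q = γ·D_f = 19.1 × 0.9 = 17.19 kPa.
γ' = 11.29 kN/m³; averaging over the depth B below the base, γ̄ = γ' + (d_w/B)(γ − γ') = 14.683 kN/m³.
c·N_c·s_c = 5 × 27.86 × 1.3 = 181.09 kPa
q·N_q = 17.19 × 16.443 = 282.66 kPa
0.5·γ·B·N_γ·s_γ = 0.5 × 14.683 × 1.45 × 13.2 × 0.6 = 84.312 kPa
q_ult = 181.09 + 282.66 + 84.312 = 548.07 kPa.
q_net = 548.07 − 17.19 = 530.88 kPa.
q_all(net) = 530.88 / 3 = 176.96 kPa.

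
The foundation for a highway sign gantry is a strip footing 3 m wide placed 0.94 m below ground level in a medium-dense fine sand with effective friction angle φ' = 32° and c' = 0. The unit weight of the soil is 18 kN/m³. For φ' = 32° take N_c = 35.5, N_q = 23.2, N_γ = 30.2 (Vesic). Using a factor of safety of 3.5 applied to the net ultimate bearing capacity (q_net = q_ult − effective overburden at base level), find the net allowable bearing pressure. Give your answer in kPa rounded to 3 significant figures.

q_all(net) ≈ 340 kPa

q = γ·D_f = 18 × 0.94 = 16.92 kPa.
q·N_q = 16.92 × 23.2 = 392.54 kPa
0.5·γ·B·N_γ = 0.5 × 18 × 3 × 30.2 = 815.4 kPa
q_ult = 392.54 + 815.4 = 1207.9 kPa.
Net ultimate: q_net = 1207.9 − 16.92 = 1191 kPa.
q_all(net) = 1191 / 3.5 = 340.29 kPa.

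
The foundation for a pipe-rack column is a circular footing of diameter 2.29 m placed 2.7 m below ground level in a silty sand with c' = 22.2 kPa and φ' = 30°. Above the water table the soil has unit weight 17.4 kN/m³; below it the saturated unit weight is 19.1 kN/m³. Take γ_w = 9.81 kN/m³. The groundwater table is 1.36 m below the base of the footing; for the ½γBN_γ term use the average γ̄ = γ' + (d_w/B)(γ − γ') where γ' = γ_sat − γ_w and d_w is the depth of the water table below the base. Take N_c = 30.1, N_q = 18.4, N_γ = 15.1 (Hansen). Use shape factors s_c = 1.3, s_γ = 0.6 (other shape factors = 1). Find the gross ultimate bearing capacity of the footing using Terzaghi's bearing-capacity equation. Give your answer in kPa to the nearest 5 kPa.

q_ult ≈ 1880 kPa

Effective surcharge at the founding depth q = γ·D_f = 17.4 × 2.7 = 46.98 kPa.
With d_w = 1.36 m < B, γ̄ = 9.29 + (1.36/2.29) × (17.4 − 9.29) = 14.106 kN/m³.
q_ult = c·N_c·s_c + q·N_q + 0.5·γ·B·N_γ·s_γ
     = 22.2 × 30.1 × 1.3 + 46.98 × 18.4 + 0.5 × 14.106 × 2.29 × 15.1 × 0.6
     = 868.69 + 864.43 + 146.34 = 1879.5 kPa.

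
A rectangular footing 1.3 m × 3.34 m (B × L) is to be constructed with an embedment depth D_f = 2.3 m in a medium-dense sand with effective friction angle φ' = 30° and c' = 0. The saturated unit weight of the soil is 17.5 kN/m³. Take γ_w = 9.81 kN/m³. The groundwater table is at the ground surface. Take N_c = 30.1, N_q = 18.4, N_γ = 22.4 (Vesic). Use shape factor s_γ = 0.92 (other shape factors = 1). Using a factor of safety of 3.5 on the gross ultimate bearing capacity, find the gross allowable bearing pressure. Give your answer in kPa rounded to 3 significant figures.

q_all ≈ 122 kPa

γ' = 17.5 − 9.81 = 7.69 kN/m³ (submerged throughout). q = 7.69 × 2.3 = 17.687 kPa; the same γ' applies in the ½γBN_γ term.
q·N_q = 17.687 × 18.4 = 325.44 kPa
0.5·γ·B·N_γ·s_γ = 0.5 × 7.69 × 1.3 × 22.4 × 0.92 = 103.01 kPa
q_ult = 325.44 + 103.01 = 428.45 kPa.
q_all = 428.45 / 3.5 = 122.41 kPa.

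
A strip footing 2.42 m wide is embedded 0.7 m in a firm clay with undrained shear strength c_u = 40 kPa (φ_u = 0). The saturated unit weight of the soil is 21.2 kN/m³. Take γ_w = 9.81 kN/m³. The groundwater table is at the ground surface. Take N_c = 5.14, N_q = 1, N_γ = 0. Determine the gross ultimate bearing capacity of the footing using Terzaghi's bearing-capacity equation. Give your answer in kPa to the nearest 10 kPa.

q_ult ≈ 210 kPa

Water table at ground surface, so effective unit weight γ' = 21.2 − 9.81 = 11.39 kN/m³ is used throughout; overburden q = 11.39 × 0.7 = 7.973 kPa.
Cohesion term c·N_c = 40 × 5.14 = 205.6 kPa; surcharge term q·N_q = 7.973 × 1 = 7.973 kPa.
q_ult = 205.6 + 7.973 = 213.57 kPa.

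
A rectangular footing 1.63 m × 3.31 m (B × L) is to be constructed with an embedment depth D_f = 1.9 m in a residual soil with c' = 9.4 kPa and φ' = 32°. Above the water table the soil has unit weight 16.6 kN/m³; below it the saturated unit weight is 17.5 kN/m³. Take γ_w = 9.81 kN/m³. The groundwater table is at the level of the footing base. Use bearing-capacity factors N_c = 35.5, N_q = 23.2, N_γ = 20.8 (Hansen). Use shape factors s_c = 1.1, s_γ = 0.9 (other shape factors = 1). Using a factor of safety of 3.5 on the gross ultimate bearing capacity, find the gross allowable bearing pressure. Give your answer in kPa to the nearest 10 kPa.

q = γ·D_f = 16.6 × 1.9 = 31.54 kPa.
For the ½γBN_γ term take γ' = 17.5 − 9.81 = 7.69 kN/m³ (soil below base is submerged).
c·N_c·s_c = 9.4 × 35.5 × 1.1 = 367.07 kPa
q·N_q = 31.54 × 23.2 = 731.73 kPa
0.5·γ·B·N_γ·s_γ = 0.5 × 7.69 × 1.63 × 20.8 × 0.9 = 117.32 kPa
q_ult = 367.07 + 731.73 + 117.32 = 1216.1 kPa.
q_all = 1216.1 / 3.5 = 347.46 kPa.

q_all ≈ 350 kPa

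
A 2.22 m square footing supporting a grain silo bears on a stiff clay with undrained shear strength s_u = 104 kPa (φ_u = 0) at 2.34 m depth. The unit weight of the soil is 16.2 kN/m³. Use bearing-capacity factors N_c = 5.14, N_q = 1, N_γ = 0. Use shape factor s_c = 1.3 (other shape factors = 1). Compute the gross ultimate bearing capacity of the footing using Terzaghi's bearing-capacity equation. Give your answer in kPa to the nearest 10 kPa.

q = γ·D_f = 16.2 × 2.34 = 37.908 kPa.
c·N_c·s_c = 104 × 5.14 × 1.3 = 694.93 kPa
q·N_q = 37.908 × 1 = 37.908 kPa
q_ult = 694.93 + 37.908 = 732.84 kPa.

q_ult ≈ 730 kPa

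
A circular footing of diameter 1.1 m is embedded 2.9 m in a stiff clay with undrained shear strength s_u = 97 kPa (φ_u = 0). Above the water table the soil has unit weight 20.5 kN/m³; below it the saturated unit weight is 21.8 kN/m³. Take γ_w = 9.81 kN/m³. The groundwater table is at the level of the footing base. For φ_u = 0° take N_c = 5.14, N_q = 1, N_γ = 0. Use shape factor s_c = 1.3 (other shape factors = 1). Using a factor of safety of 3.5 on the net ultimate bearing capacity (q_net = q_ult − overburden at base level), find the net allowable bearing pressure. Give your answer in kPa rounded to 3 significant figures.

q_all(net) ≈ 185 kPa

q = γ·D_f = 20.5 × 2.9 = 59.45 kPa.
c·N_c·s_c = 97 × 5.14 × 1.3 = 648.15 kPa
q·N_q = 59.45 × 1 = 59.45 kPa
q_ult = 648.15 + 59.45 = 707.6 kPa.
q_net = 707.6 − 59.45 = 648.15 kPa.
q_all(net) = 648.15 / 3.5 = 185.19 kPa.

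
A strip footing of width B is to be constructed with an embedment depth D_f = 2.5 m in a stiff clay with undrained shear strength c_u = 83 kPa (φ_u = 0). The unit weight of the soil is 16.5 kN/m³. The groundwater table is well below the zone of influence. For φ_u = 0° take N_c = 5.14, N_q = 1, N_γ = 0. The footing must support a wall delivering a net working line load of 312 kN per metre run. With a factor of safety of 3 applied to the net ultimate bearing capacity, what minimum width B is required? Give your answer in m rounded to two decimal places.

Effective surcharge at the founding depth q = γ·D_f = 16.5 × 2.5 = 41.25 kPa.
q_ult = c·N_c + q·N_q
     = 83 × 5.14 + 41.25 × 1
     = 426.62 + 41.25 = 467.87 kPa.
For φ = 0 the ½γBN_γ term vanishes, so q_ult is independent of B. q_net = 467.87 − 41.25 = 426.62 kPa; q_all(net) = 426.62/3 = 142.21 kPa.
Required width B = w / q_all(net) = 312 / 142.21 = 2.194 m.

B = 2.19 m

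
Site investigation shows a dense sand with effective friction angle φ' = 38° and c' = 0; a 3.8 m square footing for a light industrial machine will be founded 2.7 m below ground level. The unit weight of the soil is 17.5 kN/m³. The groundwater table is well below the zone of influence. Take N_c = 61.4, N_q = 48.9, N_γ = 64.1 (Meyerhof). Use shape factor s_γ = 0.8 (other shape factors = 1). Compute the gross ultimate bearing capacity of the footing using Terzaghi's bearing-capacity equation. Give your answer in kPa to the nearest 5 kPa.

q_ult ≈ 4015 kPa

Overburden at base level: q = 17.5 × 2.7 = 47.25 kPa.
Surcharge term q·N_q = 47.25 × 48.9 = 2310.5 kPa; self-weight term 0.5·γ·B·N_γ·s_γ = 0.5 × 17.5 × 3.8 × 64.1 × 0.8 = 1705.1 kPa.
q_ult = 2310.5 + 1705.1 = 4015.6 kPa.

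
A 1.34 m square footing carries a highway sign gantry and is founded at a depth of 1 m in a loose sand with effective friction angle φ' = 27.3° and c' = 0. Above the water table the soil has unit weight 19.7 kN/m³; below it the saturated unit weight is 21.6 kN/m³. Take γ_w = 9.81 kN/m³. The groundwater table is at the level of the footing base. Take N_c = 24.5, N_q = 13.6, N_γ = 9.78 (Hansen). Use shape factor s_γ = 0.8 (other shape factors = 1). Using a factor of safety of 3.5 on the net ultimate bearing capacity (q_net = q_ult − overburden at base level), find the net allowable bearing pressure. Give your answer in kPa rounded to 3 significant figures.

q_all(net) ≈ 88.6 kPa

Effective surcharge at the founding depth q = γ·D_f = 19.7 × 1 = 19.7 kPa.
The water table coincides with the base, so in the self-weight term γ → γ' = 11.79 kN/m³.
q_ult = q·N_q + 0.5·γ·B·N_γ·s_γ
     = 19.7 × 13.6 + 0.5 × 11.79 × 1.34 × 9.78 × 0.8
     = 267.92 + 61.804 = 329.72 kPa.
q_net = 329.72 − 19.7 = 310.02 kPa.
q_all(net) = 310.02 / 3.5 = 88.578 kPa.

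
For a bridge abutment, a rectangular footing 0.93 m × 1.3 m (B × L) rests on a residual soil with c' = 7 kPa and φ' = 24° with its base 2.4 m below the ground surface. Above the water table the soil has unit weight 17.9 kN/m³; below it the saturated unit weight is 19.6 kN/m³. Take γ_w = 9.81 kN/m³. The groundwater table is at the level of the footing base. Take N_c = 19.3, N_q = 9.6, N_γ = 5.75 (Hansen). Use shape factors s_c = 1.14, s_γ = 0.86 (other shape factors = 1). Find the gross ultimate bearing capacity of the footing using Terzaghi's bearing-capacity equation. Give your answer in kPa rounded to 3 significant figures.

q_ult ≈ 589 kPa

Effective surcharge at the founding depth q = γ·D_f = 17.9 × 2.4 = 42.96 kPa.
The water table coincides with the base, so in the self-weight term γ → γ' = 9.79 kN/m³.
q_ult = c·N_c·s_c + q·N_q + 0.5·γ·B·N_γ·s_γ
     = 7 × 19.3 × 1.14 + 42.96 × 9.6 + 0.5 × 9.79 × 0.93 × 5.75 × 0.86
     = 154.01 + 412.42 + 22.511 = 588.94 kPa.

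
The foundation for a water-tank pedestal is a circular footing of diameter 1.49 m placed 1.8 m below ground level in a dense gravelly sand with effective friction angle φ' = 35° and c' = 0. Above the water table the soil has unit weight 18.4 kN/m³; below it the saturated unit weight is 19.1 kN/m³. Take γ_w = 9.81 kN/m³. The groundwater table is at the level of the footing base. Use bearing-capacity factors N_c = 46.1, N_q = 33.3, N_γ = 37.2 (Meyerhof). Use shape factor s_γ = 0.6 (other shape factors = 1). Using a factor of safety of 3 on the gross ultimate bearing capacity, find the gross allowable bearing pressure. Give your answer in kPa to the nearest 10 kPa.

q_all ≈ 420 kPa

Effective surcharge at the founding depth q = γ·D_f = 18.4 × 1.8 = 33.12 kPa.
The water table coincides with the base, so in the self-weight term γ → γ' = 9.29 kN/m³.
q_ult = q·N_q + 0.5·γ·B·N_γ·s_γ
     = 33.12 × 33.3 + 0.5 × 9.29 × 1.49 × 37.2 × 0.6
     = 1102.9 + 154.48 = 1257.4 kPa.
q_all = 1257.4 / 3 = 419.12 kPa.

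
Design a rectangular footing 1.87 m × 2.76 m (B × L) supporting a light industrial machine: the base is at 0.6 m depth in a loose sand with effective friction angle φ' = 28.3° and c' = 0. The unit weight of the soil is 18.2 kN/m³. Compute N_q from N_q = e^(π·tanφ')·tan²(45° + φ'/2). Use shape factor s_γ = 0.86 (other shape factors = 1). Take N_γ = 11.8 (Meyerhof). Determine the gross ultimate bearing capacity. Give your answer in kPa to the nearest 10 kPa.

q_ult ≈ 340 kPa

tan28.3° = 0.5384, so N_q = e^(π×0.5384)·tan²(59.15°) = 5.428 × 2.803 = 15.21.
q = γ·D_f = 18.2 × 0.6 = 10.92 kPa.
q·N_q = 10.92 × 15.214 = 166.14 kPa
0.5·γ·B·N_γ·s_γ = 0.5 × 18.2 × 1.87 × 11.8 × 0.86 = 172.69 kPa
q_ult = 166.14 + 172.69 = 338.83 kPa.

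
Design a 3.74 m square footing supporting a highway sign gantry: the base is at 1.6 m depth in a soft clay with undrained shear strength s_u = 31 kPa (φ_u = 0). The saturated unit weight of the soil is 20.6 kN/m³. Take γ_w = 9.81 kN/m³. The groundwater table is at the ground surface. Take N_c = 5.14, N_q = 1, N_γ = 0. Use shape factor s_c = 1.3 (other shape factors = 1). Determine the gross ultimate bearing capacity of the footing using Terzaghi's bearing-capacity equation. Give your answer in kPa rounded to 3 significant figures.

Water table at ground surface, so effective unit weight γ' = 20.6 − 9.81 = 10.79 kN/m³ is used throughout; overburden q = 10.79 × 1.6 = 17.264 kPa.
Cohesion term c·N_c·s_c = 31 × 5.14 × 1.3 = 207.14 kPa; surcharge term q·N_q = 17.264 × 1 = 17.264 kPa.
q_ult = 207.14 + 17.264 = 224.41 kPa.

q_ult ≈ 224 kPa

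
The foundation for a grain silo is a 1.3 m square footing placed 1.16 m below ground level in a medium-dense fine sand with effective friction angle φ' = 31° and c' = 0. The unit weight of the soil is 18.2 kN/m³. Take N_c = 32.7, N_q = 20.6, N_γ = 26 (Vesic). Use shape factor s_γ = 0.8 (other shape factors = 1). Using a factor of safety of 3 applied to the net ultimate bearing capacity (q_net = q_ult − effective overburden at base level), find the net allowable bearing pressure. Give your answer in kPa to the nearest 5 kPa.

q = γ·D_f = 18.2 × 1.16 = 21.112 kPa.
q·N_q = 21.112 × 20.6 = 434.91 kPa
0.5·γ·B·N_γ·s_γ = 0.5 × 18.2 × 1.3 × 26 × 0.8 = 246.06 kPa
q_ult = 434.91 + 246.06 = 680.97 kPa.
Net ultimate: q_net = 680.97 − 21.112 = 659.86 kPa.
q_all(net) = 659.86 / 3 = 219.95 kPa.

q_all(net) ≈ 220 kPa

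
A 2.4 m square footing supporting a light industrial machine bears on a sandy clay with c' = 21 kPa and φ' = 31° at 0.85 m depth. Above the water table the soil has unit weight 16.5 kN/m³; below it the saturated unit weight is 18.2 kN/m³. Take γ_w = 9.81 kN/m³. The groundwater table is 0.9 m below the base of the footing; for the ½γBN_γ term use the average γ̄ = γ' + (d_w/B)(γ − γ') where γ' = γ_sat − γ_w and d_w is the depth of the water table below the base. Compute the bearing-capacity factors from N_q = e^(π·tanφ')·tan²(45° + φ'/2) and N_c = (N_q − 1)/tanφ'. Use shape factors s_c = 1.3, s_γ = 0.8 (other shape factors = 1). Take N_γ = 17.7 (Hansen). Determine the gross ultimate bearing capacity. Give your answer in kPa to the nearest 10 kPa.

tan31° = 0.6009, so N_q = e^(π×0.6009)·tan²(60.5°) = 6.604 × 3.124 = 20.63.
N_c = (20.63 − 1)/tan31° = 32.67.
q = γ·D_f = 16.5 × 0.85 = 14.025 kPa.
γ' = 8.39 kN/m³; averaging over the depth B below the base, γ̄ = γ' + (d_w/B)(γ − γ') = 11.431 kN/m³.
c·N_c·s_c = 21 × 32.671 × 1.3 = 891.92 kPa
q·N_q = 14.025 × 20.631 = 289.35 kPa
0.5·γ·B·N_γ·s_γ = 0.5 × 11.431 × 2.4 × 17.7 × 0.8 = 194.24 kPa
q_ult = 891.92 + 289.35 + 194.24 = 1375.5 kPa.

q_ult ≈ 1380 kPa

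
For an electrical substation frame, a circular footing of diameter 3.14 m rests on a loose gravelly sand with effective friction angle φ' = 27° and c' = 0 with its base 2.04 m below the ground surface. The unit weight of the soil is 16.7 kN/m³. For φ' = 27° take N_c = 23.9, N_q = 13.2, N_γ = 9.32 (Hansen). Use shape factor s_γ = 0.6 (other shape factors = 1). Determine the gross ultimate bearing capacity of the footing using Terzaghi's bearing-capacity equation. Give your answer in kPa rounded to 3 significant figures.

Overburden at base level: q = 16.7 × 2.04 = 34.068 kPa.
Surcharge term q·N_q = 34.068 × 13.2 = 449.7 kPa; self-weight term 0.5·γ·B·N_γ·s_γ = 0.5 × 16.7 × 3.14 × 9.32 × 0.6 = 146.62 kPa.
q_ult = 449.7 + 146.62 = 596.31 kPa.

q_ult ≈ 596 kPa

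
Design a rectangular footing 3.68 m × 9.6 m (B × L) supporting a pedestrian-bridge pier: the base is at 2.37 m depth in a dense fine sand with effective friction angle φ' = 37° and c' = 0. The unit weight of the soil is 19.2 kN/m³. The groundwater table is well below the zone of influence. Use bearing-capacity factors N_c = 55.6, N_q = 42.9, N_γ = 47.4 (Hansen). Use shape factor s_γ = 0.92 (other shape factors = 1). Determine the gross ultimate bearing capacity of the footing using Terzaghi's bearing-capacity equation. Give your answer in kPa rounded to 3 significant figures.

q_ult ≈ 3490 kPa

Effective surcharge at the founding depth q = γ·D_f = 19.2 × 2.37 = 45.504 kPa.
q_ult = q·N_q + 0.5·γ·B·N_γ·s_γ
     = 45.504 × 42.9 + 0.5 × 19.2 × 3.68 × 47.4 × 0.92
     = 1952.1 + 1540.6 = 3492.7 kPa.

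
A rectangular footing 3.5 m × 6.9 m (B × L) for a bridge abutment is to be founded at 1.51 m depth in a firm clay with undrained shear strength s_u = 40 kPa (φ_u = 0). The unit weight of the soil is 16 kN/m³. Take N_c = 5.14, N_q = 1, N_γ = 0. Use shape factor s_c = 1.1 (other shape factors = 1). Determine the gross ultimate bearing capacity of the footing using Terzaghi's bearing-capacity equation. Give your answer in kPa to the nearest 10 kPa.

q_ult ≈ 250 kPa

q = γ·D_f = 16 × 1.51 = 24.16 kPa.
c·N_c·s_c = 40 × 5.14 × 1.1 = 226.16 kPa
q·N_q = 24.16 × 1 = 24.16 kPa
q_ult = 226.16 + 24.16 = 250.32 kPa.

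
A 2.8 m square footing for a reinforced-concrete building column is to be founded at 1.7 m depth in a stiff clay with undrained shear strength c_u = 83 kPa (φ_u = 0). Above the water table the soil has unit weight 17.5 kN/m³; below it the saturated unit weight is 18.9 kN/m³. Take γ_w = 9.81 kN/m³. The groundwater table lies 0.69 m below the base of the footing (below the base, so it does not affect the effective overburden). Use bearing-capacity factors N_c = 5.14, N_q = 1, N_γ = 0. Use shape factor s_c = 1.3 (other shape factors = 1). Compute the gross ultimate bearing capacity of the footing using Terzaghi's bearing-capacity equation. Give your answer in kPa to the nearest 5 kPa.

Effective surcharge at the founding depth q = γ·D_f = 17.5 × 1.7 = 29.75 kPa.
q_ult = c·N_c·s_c + q·N_q
     = 83 × 5.14 × 1.3 + 29.75 × 1
     = 554.61 + 29.75 = 584.36 kPa.

q_ult ≈ 585 kPa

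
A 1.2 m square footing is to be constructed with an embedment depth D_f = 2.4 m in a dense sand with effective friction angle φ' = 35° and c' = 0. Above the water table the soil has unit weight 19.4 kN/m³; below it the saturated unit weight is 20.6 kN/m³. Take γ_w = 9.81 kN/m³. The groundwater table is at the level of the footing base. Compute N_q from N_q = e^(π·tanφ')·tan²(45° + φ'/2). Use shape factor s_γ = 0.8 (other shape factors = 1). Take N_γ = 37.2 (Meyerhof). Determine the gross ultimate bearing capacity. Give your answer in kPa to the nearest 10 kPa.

q_ult ≈ 1740 kPa

tan35° = 0.7002, so N_q = e^(π×0.7002)·tan²(62.5°) = 9.023 × 3.69 = 33.3.
q = γ·D_f = 19.4 × 2.4 = 46.56 kPa.
For the ½γBN_γ term take γ' = 20.6 − 9.81 = 10.79 kN/m³ (soil below base is submerged).
q·N_q = 46.56 × 33.296 = 1550.3 kPa
0.5·γ·B·N_γ·s_γ = 0.5 × 10.79 × 1.2 × 37.2 × 0.8 = 192.67 kPa
q_ult = 1550.3 + 192.67 = 1742.9 kPa.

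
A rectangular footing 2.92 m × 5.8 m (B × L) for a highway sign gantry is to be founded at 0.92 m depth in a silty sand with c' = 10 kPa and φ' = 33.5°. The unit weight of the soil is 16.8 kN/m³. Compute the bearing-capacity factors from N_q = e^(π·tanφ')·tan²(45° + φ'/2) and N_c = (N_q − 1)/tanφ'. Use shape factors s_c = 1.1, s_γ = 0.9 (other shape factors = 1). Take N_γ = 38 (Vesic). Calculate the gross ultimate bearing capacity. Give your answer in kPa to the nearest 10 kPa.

q_ult ≈ 1710 kPa

tan33.5° = 0.6619, so N_q = e^(π×0.6619)·tan²(61.75°) = 7.999 × 3.464 = 27.71.
N_c = (27.71 − 1)/tan33.5° = 40.35.
Effective surcharge at the founding depth q = γ·D_f = 16.8 × 0.92 = 15.456 kPa.
q_ult = c·N_c·s_c + q·N_q + 0.5·γ·B·N_γ·s_γ
     = 10 × 40.351 × 1.1 + 15.456 × 27.707 + 0.5 × 16.8 × 2.92 × 38 × 0.9
     = 443.86 + 428.25 + 838.86 = 1711 kPa.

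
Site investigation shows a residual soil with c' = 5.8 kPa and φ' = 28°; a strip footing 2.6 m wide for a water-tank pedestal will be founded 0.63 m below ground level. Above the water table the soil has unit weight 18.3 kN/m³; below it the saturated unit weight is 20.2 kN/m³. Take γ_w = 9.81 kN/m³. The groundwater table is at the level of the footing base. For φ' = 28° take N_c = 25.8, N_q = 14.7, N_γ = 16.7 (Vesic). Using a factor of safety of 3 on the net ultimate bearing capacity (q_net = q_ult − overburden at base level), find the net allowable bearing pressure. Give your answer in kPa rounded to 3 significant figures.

Effective surcharge at the founding depth q = γ·D_f = 18.3 × 0.63 = 11.529 kPa.
The water table coincides with the base, so in the self-weight term γ → γ' = 10.39 kN/m³.
q_ult = c·N_c + q·N_q + 0.5·γ·B·N_γ
     = 5.8 × 25.8 + 11.529 × 14.7 + 0.5 × 10.39 × 2.6 × 16.7
     = 149.64 + 169.48 + 225.57 = 544.68 kPa.
q_net = 544.68 − 11.529 = 533.15 kPa.
q_all(net) = 533.15 / 3 = 177.72 kPa.

q_all(net) ≈ 178 kPa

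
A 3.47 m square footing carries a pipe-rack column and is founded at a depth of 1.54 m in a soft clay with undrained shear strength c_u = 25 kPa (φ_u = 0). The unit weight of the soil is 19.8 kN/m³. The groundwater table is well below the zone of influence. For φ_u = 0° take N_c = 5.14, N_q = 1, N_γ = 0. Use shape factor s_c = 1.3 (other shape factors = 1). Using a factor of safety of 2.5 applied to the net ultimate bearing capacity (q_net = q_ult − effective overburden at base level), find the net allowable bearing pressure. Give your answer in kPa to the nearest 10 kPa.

q = γ·D_f = 19.8 × 1.54 = 30.492 kPa.
c·N_c·s_c = 25 × 5.14 × 1.3 = 167.05 kPa
q·N_q = 30.492 × 1 = 30.492 kPa
q_ult = 167.05 + 30.492 = 197.54 kPa.
Net ultimate: q_net = 197.54 − 30.492 = 167.05 kPa.
q_all(net) = 167.05 / 2.5 = 66.82 kPa.

q_all(net) ≈ 70 kPa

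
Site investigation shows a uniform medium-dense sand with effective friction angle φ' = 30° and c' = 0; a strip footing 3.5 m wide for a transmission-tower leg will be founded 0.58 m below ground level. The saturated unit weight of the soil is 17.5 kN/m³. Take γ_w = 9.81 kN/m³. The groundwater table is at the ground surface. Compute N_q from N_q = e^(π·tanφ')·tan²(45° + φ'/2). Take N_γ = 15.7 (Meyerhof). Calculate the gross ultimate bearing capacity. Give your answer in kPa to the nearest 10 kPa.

q_ult ≈ 290 kPa

tan30° = 0.5774, so N_q = e^(π×0.5774)·tan²(60°) = 6.134 × 3.0 = 18.4.
With the water table at the surface the whole profile is submerged: γ' = 17.5 − 9.81 = 7.69 kN/m³, so q = γ'·D_f = 4.4602 kPa; the same γ' applies in the ½γBN_γ term.
q_ult = q·N_q + 0.5·γ·B·N_γ
     = 4.4602 × 18.401 + 0.5 × 7.69 × 3.5 × 15.7
     = 82.073 + 211.28 = 293.36 kPa.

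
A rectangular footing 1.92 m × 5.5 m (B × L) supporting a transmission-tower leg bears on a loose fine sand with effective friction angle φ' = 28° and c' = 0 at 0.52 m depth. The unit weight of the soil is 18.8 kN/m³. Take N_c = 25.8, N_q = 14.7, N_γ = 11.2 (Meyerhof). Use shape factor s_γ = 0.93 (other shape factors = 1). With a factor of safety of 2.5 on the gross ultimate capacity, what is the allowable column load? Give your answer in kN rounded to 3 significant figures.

P_all ≈ 1400 kN

Overburden at base level: q = 18.8 × 0.52 = 9.776 kPa.
Surcharge term q·N_q = 9.776 × 14.7 = 143.71 kPa; self-weight term 0.5·γ·B·N_γ·s_γ = 0.5 × 18.8 × 1.92 × 11.2 × 0.93 = 187.99 kPa.
q_ult = 143.71 + 187.99 = 331.7 kPa.
Gross allowable pressure q_all = 331.7 / 2.5 = 132.68 kPa.
Footing area = 10.56 m², so allowable column load = 132.68 × 10.56 = 1401.1 kN.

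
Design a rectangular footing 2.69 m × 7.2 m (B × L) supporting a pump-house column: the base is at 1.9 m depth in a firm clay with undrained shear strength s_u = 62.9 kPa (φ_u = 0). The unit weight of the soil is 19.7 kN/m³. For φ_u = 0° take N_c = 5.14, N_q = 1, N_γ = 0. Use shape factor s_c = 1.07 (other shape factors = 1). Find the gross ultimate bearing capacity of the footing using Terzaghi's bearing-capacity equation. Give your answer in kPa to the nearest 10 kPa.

Overburden at base level: q = 19.7 × 1.9 = 37.43 kPa.
Cohesion term c·N_c·s_c = 62.9 × 5.14 × 1.07 = 345.94 kPa; surcharge term q·N_q = 37.43 × 1 = 37.43 kPa.
q_ult = 345.94 + 37.43 = 383.37 kPa.

q_ult ≈ 380 kPa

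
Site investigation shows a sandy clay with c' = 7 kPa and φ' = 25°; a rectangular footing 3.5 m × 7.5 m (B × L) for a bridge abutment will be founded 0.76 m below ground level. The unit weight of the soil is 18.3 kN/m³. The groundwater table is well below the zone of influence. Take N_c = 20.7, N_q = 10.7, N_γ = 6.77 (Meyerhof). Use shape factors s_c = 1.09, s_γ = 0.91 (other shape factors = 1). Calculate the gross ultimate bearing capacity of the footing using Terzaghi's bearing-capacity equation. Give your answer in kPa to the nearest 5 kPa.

q_ult ≈ 505 kPa

Overburden at base level: q = 18.3 × 0.76 = 13.908 kPa.
Cohesion term c·N_c·s_c = 7 × 20.7 × 1.09 = 157.94 kPa; surcharge term q·N_q = 13.908 × 10.7 = 148.82 kPa; self-weight term 0.5·γ·B·N_γ·s_γ = 0.5 × 18.3 × 3.5 × 6.77 × 0.91 = 197.3 kPa.
q_ult = 157.94 + 148.82 + 197.3 = 504.05 kPa.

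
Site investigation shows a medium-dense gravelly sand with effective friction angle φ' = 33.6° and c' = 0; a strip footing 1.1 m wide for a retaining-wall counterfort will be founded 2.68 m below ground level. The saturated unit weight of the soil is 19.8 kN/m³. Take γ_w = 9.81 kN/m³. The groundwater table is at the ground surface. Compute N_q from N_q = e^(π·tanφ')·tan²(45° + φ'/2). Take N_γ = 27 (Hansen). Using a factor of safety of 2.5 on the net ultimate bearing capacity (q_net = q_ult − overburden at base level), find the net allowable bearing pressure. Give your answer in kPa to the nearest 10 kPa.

q_all(net) ≈ 350 kPa

N_q = e^(π·tan33.6°)·tan²(61.8°) = 28.04.
Water table at ground surface, so effective unit weight γ' = 19.8 − 9.81 = 9.99 kN/m³ is used throughout; overburden q = 9.99 × 2.68 = 26.773 kPa; the same γ' applies in the ½γBN_γ term.
Surcharge term q·N_q = 26.773 × 28.044 = 750.83 kPa; self-weight term 0.5·γ·B·N_γ = 0.5 × 9.99 × 1.1 × 27 = 148.35 kPa.
q_ult = 750.83 + 148.35 = 899.19 kPa.
q_net = 899.19 − 26.773 = 872.41 kPa.
q_all(net) = 872.41 / 2.5 = 348.96 kPa.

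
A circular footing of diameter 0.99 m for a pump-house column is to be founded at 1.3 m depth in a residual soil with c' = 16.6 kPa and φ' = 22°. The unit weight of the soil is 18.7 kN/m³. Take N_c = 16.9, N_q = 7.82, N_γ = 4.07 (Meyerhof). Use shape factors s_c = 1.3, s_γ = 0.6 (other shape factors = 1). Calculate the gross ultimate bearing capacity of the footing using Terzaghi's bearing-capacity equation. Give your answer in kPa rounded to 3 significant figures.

q = γ·D_f = 18.7 × 1.3 = 24.31 kPa.
c·N_c·s_c = 16.6 × 16.9 × 1.3 = 364.7 kPa
q·N_q = 24.31 × 7.82 = 190.1 kPa
0.5·γ·B·N_γ·s_γ = 0.5 × 18.7 × 0.99 × 4.07 × 0.6 = 22.604 kPa
q_ult = 364.7 + 190.1 + 22.604 = 577.41 kPa.

q_ult ≈ 577 kPa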